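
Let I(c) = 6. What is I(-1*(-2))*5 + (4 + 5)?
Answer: 39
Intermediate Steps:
I(-1*(-2))*5 + (4 + 5) = 6*5 + (4 + 5) = 30 + 9 = 39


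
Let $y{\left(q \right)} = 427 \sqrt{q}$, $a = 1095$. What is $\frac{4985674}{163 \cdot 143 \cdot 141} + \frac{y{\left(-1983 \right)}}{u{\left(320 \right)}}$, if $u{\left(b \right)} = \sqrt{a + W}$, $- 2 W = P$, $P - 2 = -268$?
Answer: $\frac{4985674}{3286569} + \frac{427 i \sqrt{608781}}{614} \approx 1.517 + 542.61 i$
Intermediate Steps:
$P = -266$ ($P = 2 - 268 = -266$)
$W = 133$ ($W = \left(- \frac{1}{2}\right) \left(-266\right) = 133$)
$u{\left(b \right)} = 2 \sqrt{307}$ ($u{\left(b \right)} = \sqrt{1095 + 133} = \sqrt{1228} = 2 \sqrt{307}$)
$\frac{4985674}{163 \cdot 143 \cdot 141} + \frac{y{\left(-1983 \right)}}{u{\left(320 \right)}} = \frac{4985674}{163 \cdot 143 \cdot 141} + \frac{427 \sqrt{-1983}}{2 \sqrt{307}} = \frac{4985674}{23309 \cdot 141} + 427 i \sqrt{1983} \frac{\sqrt{307}}{614} = \frac{4985674}{3286569} + 427 i \sqrt{1983} \frac{\sqrt{307}}{614} = 4985674 \cdot \frac{1}{3286569} + \frac{427 i \sqrt{608781}}{614} = \frac{4985674}{3286569} + \frac{427 i \sqrt{608781}}{614}$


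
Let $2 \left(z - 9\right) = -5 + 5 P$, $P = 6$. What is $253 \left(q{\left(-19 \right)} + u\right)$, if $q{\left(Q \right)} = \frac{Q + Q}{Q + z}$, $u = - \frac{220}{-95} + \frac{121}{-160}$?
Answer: $- \frac{10491151}{3040} \approx -3451.0$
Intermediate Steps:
$u = \frac{4741}{3040}$ ($u = \left(-220\right) \left(- \frac{1}{95}\right) + 121 \left(- \frac{1}{160}\right) = \frac{44}{19} - \frac{121}{160} = \frac{4741}{3040} \approx 1.5595$)
$z = \frac{43}{2}$ ($z = 9 + \frac{-5 + 5 \cdot 6}{2} = 9 + \frac{-5 + 30}{2} = 9 + \frac{1}{2} \cdot 25 = 9 + \frac{25}{2} = \frac{43}{2} \approx 21.5$)
$q{\left(Q \right)} = \frac{2 Q}{\frac{43}{2} + Q}$ ($q{\left(Q \right)} = \frac{Q + Q}{Q + \frac{43}{2}} = \frac{2 Q}{\frac{43}{2} + Q}$)
$253 \left(q{\left(-19 \right)} + u\right) = 253 \left(4 \left(-19\right) \frac{1}{43 + 2 \left(-19\right)} + \frac{4741}{3040}\right) = 253 \left(4 \left(-19\right) \frac{1}{43 - 38} + \frac{4741}{3040}\right) = 253 \left(4 \left(-19\right) \frac{1}{5} + \frac{4741}{3040}\right) = 253 \left(- \frac{76}{5} + \frac{4741}{3040}\right) = 253 \left(- \frac{41467}{3040}\right) = - \frac{10491151}{3040}$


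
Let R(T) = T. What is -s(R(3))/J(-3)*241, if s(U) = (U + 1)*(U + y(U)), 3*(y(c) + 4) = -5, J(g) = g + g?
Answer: -3856/9 ≈ -428.44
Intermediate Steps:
J(g) = 2*g
y(c) = -17/3 (y(c) = -4 + (1/3)*(-5) = -4 - 5/3 = -17/3)
s(U) = (1 + U)*(-17/3 + U) (s(U) = (U + 1)*(U - 17/3) = (1 + U)*(-17/3 + U))
-s(R(3))/J(-3)*241 = -(-17/3 + 3**2 - 14/3*3)/(2*(-3))*241 = -(-17/3 + 9 - 14)/(-6)*241 = -(-32)*(-1)/(3*6)*241 = -1*16/9*241 = -16/9*241 = -3856/9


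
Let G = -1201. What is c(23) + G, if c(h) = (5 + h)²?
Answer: -417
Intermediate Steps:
c(23) + G = (5 + 23)² - 1201 = 28² - 1201 = 784 - 1201 = -417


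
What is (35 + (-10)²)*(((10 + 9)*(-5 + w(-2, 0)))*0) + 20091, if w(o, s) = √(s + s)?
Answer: 20091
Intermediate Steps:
w(o, s) = √2*√s (w(o, s) = √(2*s) = √2*√s)
(35 + (-10)²)*(((10 + 9)*(-5 + w(-2, 0)))*0) + 20091 = (35 + (-10)²)*(((10 + 9)*(-5 + √2*√0))*0) + 20091 = (35 + 100)*((19*(-5 + √2*0))*0) + 20091 = 135*((19*(-5 + 0))*0) + 20091 = 135*((19*(-5))*0) + 20091 = 135*(-95*0) + 20091 = 135*0 + 20091 = 0 + 20091 = 20091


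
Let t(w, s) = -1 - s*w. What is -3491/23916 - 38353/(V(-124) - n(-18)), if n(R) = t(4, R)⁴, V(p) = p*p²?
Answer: -13492993201/93334940340 ≈ -0.14457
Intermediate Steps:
t(w, s) = -1 - s*w
V(p) = p³
n(R) = (-1 - 4*R)⁴ (n(R) = (-1 - 1*R*4)⁴ = (-1 - 4*R)⁴)
-3491/23916 - 38353/(V(-124) - n(-18)) = -3491/23916 - 38353/((-124)³ - (1 + 4*(-18))⁴) = -3491*1/23916 - 38353/(-1906624 - (1 - 72)⁴) = -3491/23916 - 38353/(-1906624 - 1*(-71)⁴) = -3491/23916 - 38353/(-1906624 - 1*25411681) = -3491/23916 - 38353/(-1906624 - 25411681) = -3491/23916 - 38353/(-27318305) = -3491/23916 - 38353*(-1/27318305) = -3491/23916 + 5479/3902615 = -13492993201/93334940340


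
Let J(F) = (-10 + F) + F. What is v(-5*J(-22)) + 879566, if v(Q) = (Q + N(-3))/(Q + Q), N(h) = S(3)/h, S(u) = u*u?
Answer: 158321969/180 ≈ 8.7957e+5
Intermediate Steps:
J(F) = -10 + 2*F
S(u) = u²
N(h) = 9/h (N(h) = 3²/h = 9/h)
v(Q) = (-3 + Q)/(2*Q) (v(Q) = (Q + 9/(-3))/(Q + Q) = (Q + 9*(-⅓))/((2*Q)) = (Q - 3)*(1/(2*Q)) = (-3 + Q)*(1/(2*Q)) = (-3 + Q)/(2*Q))
v(-5*J(-22)) + 879566 = (-3 - 5*(-10 + 2*(-22)))/(2*((-5*(-10 + 2*(-22))))) + 879566 = (-3 - 5*(-10 - 44))/(2*((-5*(-10 - 44)))) + 879566 = (-3 - 5*(-54))/(2*((-5*(-54)))) + 879566 = (½)*(-3 + 270)/270 + 879566 = (½)*(1/270)*267 + 879566 = 89/180 + 879566 = 158321969/180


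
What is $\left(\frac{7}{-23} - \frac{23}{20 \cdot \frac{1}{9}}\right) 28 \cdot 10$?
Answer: $- \frac{68614}{23} \approx -2983.2$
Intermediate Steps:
$\left(\frac{7}{-23} - \frac{23}{20 \cdot \frac{1}{9}}\right) 28 \cdot 10 = \left(7 \left(- \frac{1}{23}\right) - \frac{23}{20 \cdot \frac{1}{9}}\right) 28 \cdot 10 = \left(- \frac{7}{23} - \frac{23}{\frac{20}{9}}\right) 28 \cdot 10 = \left(- \frac{7}{23} - \frac{207}{20}\right) 28 \cdot 10 = \left(- \frac{4901}{460}\right) 28 \cdot 10 = \left(- \frac{34307}{115}\right) 10 = - \frac{68614}{23}$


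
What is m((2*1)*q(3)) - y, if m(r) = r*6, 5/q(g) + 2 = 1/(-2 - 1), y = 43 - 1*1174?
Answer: 7737/7 ≈ 1105.3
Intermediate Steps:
y = -1131 (y = 43 - 1174 = -1131)
q(g) = -15/7 (q(g) = 5/(-2 + 1/(-2 - 1)) = 5/(-2 + 1/(-3)) = 5/(-2 - ⅓) = 5/(-7/3) = 5*(-3/7) = -15/7)
m(r) = 6*r
m((2*1)*q(3)) - y = 6*((2*1)*(-15/7)) - 1*(-1131) = 6*(2*(-15/7)) + 1131 = 6*(-30/7) + 1131 = -180/7 + 1131 = 7737/7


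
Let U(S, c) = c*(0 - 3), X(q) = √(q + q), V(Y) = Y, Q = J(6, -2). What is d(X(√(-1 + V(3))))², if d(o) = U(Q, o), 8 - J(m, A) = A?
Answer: 18*√2 ≈ 25.456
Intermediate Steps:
J(m, A) = 8 - A
Q = 10 (Q = 8 - 1*(-2) = 8 + 2 = 10)
X(q) = √2*√q (X(q) = √(2*q) = √2*√q)
U(S, c) = -3*c (U(S, c) = c*(-3) = -3*c)
d(o) = -3*o
d(X(√(-1 + V(3))))² = (-3*√2*√(√(-1 + 3)))² = (-3*√2*√(√2))² = (-3*√2*2^(¼))² = (-3*2^(¾))² = 18*√2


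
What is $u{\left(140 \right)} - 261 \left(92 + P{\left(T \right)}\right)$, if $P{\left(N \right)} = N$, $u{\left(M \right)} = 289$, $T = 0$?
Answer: $-23723$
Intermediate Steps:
$u{\left(140 \right)} - 261 \left(92 + P{\left(T \right)}\right) = 289 - 261 \left(92 + 0\right) = 289 - 24012 = -23723$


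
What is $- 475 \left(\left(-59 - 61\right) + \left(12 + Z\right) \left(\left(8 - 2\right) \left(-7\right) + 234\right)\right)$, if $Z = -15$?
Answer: $330600$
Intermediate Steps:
$- 475 \left(\left(-59 - 61\right) + \left(12 + Z\right) \left(\left(8 - 2\right) \left(-7\right) + 234\right)\right) = - 475 \left(\left(-59 - 61\right) + \left(12 - 15\right) \left(\left(8 - 2\right) \left(-7\right) + 234\right)\right) = - 475 \left(-120 - 3 \left(6 \left(-7\right) + 234\right)\right) = - 475 \left(-120 - 3 \left(-42 + 234\right)\right) = - 475 \left(-120 - 576\right) = \left(-475\right) \left(-696\right) = 330600$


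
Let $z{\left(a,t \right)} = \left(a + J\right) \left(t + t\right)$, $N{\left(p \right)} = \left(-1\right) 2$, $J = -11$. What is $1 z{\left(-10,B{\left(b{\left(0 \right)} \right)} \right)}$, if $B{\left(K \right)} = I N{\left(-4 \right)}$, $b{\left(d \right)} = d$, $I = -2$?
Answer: $-168$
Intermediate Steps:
$N{\left(p \right)} = -2$
$B{\left(K \right)} = 4$ ($B{\left(K \right)} = \left(-2\right) \left(-2\right) = 4$)
$z{\left(a,t \right)} = 2 t \left(-11 + a\right)$ ($z{\left(a,t \right)} = \left(a - 11\right) \left(t + t\right) = \left(-11 + a\right) 2 t = 2 t \left(-11 + a\right)$)
$1 z{\left(-10,B{\left(b{\left(0 \right)} \right)} \right)} = 1 \cdot 2 \cdot 4 \left(-11 - 10\right) = 1 \cdot 2 \cdot 4 \left(-21\right) = 1 \left(-168\right) = -168$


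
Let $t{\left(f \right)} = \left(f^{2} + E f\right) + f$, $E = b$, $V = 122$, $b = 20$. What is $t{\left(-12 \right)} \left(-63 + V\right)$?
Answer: $-6372$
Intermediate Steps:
$E = 20$
$t{\left(f \right)} = f^{2} + 21 f$ ($t{\left(f \right)} = \left(f^{2} + 20 f\right) + f = f^{2} + 21 f$)
$t{\left(-12 \right)} \left(-63 + V\right) = - 12 \left(21 - 12\right) \left(-63 + 122\right) = \left(-12\right) 9 \cdot 59 = \left(-108\right) 59 = -6372$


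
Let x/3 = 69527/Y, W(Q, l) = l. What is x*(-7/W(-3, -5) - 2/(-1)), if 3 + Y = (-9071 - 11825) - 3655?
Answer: -3545877/122770 ≈ -28.882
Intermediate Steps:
Y = -24554 (Y = -3 + ((-9071 - 11825) - 3655) = -3 + (-20896 - 3655) = -3 - 24551 = -24554)
x = -208581/24554 (x = 3*(69527/(-24554)) = 3*(69527*(-1/24554)) = 3*(-69527/24554) = -208581/24554 ≈ -8.4948)
x*(-7/W(-3, -5) - 2/(-1)) = -208581*(-7/(-5) - 2/(-1))/24554 = -208581*(-7*(-⅕) - 2*(-1))/24554 = -208581*(7/5 + 2)/24554 = -208581/24554*17/5 = -3545877/122770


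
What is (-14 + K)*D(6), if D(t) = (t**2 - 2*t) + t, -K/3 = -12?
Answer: 660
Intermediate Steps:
K = 36 (K = -3*(-12) = 36)
D(t) = t**2 - t
(-14 + K)*D(6) = (-14 + 36)*(6*(-1 + 6)) = 22*(6*5) = 22*30 = 660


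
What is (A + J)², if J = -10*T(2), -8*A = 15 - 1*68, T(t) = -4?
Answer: 139129/64 ≈ 2173.9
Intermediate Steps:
A = 53/8 (A = -(15 - 1*68)/8 = -(15 - 68)/8 = -⅛*(-53) = 53/8 ≈ 6.6250)
J = 40 (J = -10*(-4) = 40)
(A + J)² = (53/8 + 40)² = (373/8)² = 139129/64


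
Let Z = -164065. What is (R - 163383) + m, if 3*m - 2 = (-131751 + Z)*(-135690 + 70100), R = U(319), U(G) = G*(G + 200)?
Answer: 6467525992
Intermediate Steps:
U(G) = G*(200 + G)
R = 165561 (R = 319*(200 + 319) = 319*519 = 165561)
m = 6467523814 (m = ⅔ + ((-131751 - 164065)*(-135690 + 70100))/3 = ⅔ + (-295816*(-65590))/3 = ⅔ + (⅓)*19402571440 = ⅔ + 19402571440/3 = 6467523814)
(R - 163383) + m = (165561 - 163383) + 6467523814 = 2178 + 6467523814 = 6467525992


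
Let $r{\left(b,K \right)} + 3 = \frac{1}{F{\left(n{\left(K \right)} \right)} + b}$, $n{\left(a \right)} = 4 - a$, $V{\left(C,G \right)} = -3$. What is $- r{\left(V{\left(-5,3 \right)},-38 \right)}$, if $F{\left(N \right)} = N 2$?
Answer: $\frac{242}{81} \approx 2.9877$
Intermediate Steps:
$F{\left(N \right)} = 2 N$
$r{\left(b,K \right)} = -3 + \frac{1}{8 + b - 2 K}$ ($r{\left(b,K \right)} = -3 + \frac{1}{2 \left(4 - K\right) + b} = -3 + \frac{1}{\left(8 - 2 K\right) + b} = -3 + \frac{1}{8 + b - 2 K}$)
$- r{\left(V{\left(-5,3 \right)},-38 \right)} = - \frac{-23 - -9 + 6 \left(-38\right)}{8 - 3 - -76} = - \frac{-23 + 9 - 228}{8 - 3 + 76} = - \frac{-242}{81} = \left(-1\right) \left(- \frac{242}{81}\right) = \frac{242}{81}$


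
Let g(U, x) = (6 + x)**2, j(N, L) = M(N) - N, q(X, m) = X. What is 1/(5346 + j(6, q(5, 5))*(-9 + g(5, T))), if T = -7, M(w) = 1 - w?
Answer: 1/5434 ≈ 0.00018403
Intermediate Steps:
j(N, L) = 1 - 2*N (j(N, L) = (1 - N) - N = 1 - 2*N)
1/(5346 + j(6, q(5, 5))*(-9 + g(5, T))) = 1/(5346 + (1 - 2*6)*(-9 + (6 - 7)**2)) = 1/(5346 + (1 - 12)*(-9 + (-1)**2)) = 1/(5346 - 11*(-9 + 1)) = 1/(5346 - 11*(-8)) = 1/(5346 + 88) = 1/5434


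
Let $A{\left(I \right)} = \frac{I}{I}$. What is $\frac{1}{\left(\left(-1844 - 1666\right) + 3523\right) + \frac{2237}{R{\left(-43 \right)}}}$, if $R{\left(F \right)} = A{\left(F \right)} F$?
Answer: $- \frac{43}{1678} \approx -0.025626$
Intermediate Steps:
$A{\left(I \right)} = 1$
$R{\left(F \right)} = F$ ($R{\left(F \right)} = 1 F = F$)
$\frac{1}{\left(\left(-1844 - 1666\right) + 3523\right) + \frac{2237}{R{\left(-43 \right)}}} = \frac{1}{\left(\left(-1844 - 1666\right) + 3523\right) + \frac{2237}{-43}} = \frac{1}{\left(\left(-1844 - 1666\right) + 3523\right) + 2237 \left(- \frac{1}{43}\right)} = \frac{1}{\left(-3510 + 3523\right) - \frac{2237}{43}} = \frac{1}{13 - \frac{2237}{43}} = \frac{1}{- \frac{1678}{43}} = - \frac{43}{1678}$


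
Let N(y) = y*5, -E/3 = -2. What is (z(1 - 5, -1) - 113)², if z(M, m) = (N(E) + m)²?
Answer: 529984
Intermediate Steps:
E = 6 (E = -3*(-2) = 6)
N(y) = 5*y
z(M, m) = (30 + m)² (z(M, m) = (5*6 + m)² = (30 + m)²)
(z(1 - 5, -1) - 113)² = ((30 - 1)² - 113)² = (29² - 113)² = (841 - 113)² = 728² = 529984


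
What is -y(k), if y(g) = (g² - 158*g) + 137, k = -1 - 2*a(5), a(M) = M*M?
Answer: -10796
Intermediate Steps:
a(M) = M²
k = -51 (k = -1 - 2*5² = -1 - 2*25 = -1 - 50 = -51)
y(g) = 137 + g² - 158*g
-y(k) = -(137 + (-51)² - 158*(-51)) = -(137 + 2601 + 8058) = -1*10796 = -10796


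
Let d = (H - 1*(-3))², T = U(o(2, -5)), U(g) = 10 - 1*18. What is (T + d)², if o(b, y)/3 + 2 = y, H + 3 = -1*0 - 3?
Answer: 1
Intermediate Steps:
H = -6 (H = -3 + (-1*0 - 3) = -3 + (0 - 3) = -3 - 3 = -6)
o(b, y) = -6 + 3*y
U(g) = -8 (U(g) = 10 - 18 = -8)
T = -8
d = 9 (d = (-6 - 1*(-3))² = (-6 + 3)² = (-3)² = 9)
(T + d)² = (-8 + 9)² = 1² = 1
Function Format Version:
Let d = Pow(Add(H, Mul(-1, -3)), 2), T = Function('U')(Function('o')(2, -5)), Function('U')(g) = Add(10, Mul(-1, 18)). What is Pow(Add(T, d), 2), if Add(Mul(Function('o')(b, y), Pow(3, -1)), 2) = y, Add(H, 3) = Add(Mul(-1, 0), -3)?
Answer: 1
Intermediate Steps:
H = -6 (H = Add(-3, Add(Mul(-1, 0), -3)) = Add(-3, Add(0, -3)) = Add(-3, -3) = -6)
Function('o')(b, y) = Add(-6, Mul(3, y))
Function('U')(g) = -8 (Function('U')(g) = Add(10, -18) = -8)
T = -8
d = 9 (d = Pow(Add(-6, Mul(-1, -3)), 2) = Pow(Add(-6, 3), 2) = Pow(-3, 2) = 9)
Pow(Add(T, d), 2) = Pow(Add(-8, 9), 2) = Pow(1, 2) = 1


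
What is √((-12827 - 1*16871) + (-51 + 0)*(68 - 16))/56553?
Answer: 5*I*√1294/56553 ≈ 0.0031804*I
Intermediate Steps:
√((-12827 - 1*16871) + (-51 + 0)*(68 - 16))/56553 = √((-12827 - 16871) - 51*52)*(1/56553) = √(-29698 - 2652)*(1/56553) = √(-32350)*(1/56553) = (5*I*√1294)*(1/56553) = 5*I*√1294/56553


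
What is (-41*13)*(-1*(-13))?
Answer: -6929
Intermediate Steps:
(-41*13)*(-1*(-13)) = -533*13 = -6929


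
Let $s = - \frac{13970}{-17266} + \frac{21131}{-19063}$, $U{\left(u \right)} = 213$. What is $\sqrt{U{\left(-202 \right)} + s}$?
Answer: $\frac{\sqrt{47609033775580641}}{14960989} \approx 14.584$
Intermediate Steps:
$s = - \frac{4478988}{14960989}$ ($s = \left(-13970\right) \left(- \frac{1}{17266}\right) + 21131 \left(- \frac{1}{19063}\right) = \frac{6985}{8633} - \frac{1921}{1733} = - \frac{4478988}{14960989} \approx -0.29938$)
$\sqrt{U{\left(-202 \right)} + s} = \sqrt{213 - \frac{4478988}{14960989}} = \sqrt{\frac{3182211669}{14960989}} = \frac{\sqrt{47609033775580641}}{14960989}$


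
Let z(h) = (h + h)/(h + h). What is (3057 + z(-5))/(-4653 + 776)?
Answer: -3058/3877 ≈ -0.78875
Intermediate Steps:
z(h) = 1 (z(h) = (2*h)/((2*h)) = (2*h)*(1/(2*h)) = 1)
(3057 + z(-5))/(-4653 + 776) = (3057 + 1)/(-4653 + 776) = 3058/(-3877) = 3058*(-1/3877) = -3058/3877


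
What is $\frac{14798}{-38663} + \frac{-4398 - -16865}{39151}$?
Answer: $- \frac{13906411}{216242159} \approx -0.064309$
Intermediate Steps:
$\frac{14798}{-38663} + \frac{-4398 - -16865}{39151} = 14798 \left(- \frac{1}{38663}\right) + \left(-4398 + 16865\right) \frac{1}{39151} = - \frac{14798}{38663} + 12467 \cdot \frac{1}{39151} = - \frac{14798}{38663} + \frac{1781}{5593} = - \frac{13906411}{216242159}$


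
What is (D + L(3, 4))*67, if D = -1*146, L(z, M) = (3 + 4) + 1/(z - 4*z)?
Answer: -83884/9 ≈ -9320.4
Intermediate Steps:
L(z, M) = 7 - 1/(3*z) (L(z, M) = 7 + 1/(-3*z) = 7 - 1/(3*z))
D = -146
(D + L(3, 4))*67 = (-146 + (7 - ⅓/3))*67 = (-146 + (7 - ⅓*⅓))*67 = (-146 + (7 - ⅑))*67 = (-146 + 62/9)*67 = -1252/9*67 = -83884/9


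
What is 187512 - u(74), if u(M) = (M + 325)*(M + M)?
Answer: 128460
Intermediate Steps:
u(M) = 2*M*(325 + M) (u(M) = (325 + M)*(2*M) = 2*M*(325 + M))
187512 - u(74) = 187512 - 2*74*(325 + 74) = 187512 - 2*74*399 = 187512 - 1*59052 = 187512 - 59052 = 128460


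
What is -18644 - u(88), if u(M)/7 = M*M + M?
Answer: -73468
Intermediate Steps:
u(M) = 7*M + 7*M² (u(M) = 7*(M*M + M) = 7*(M² + M) = 7*(M + M²) = 7*M + 7*M²)
-18644 - u(88) = -18644 - 7*88*(1 + 88) = -18644 - 7*88*89 = -18644 - 1*54824 = -18644 - 54824 = -73468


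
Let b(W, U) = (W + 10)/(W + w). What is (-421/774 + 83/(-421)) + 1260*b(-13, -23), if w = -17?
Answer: 40816121/325854 ≈ 125.26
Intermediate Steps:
b(W, U) = (10 + W)/(-17 + W) (b(W, U) = (W + 10)/(W - 17) = (10 + W)/(-17 + W))
(-421/774 + 83/(-421)) + 1260*b(-13, -23) = (-421/774 + 83/(-421)) + 1260*((10 - 13)/(-17 - 13)) = (-421*1/774 + 83*(-1/421)) + 1260*(-3/(-30)) = (-421/774 - 83/421) + 1260*(-1/30*(-3)) = -241483/325854 + 1260*(⅒) = -241483/325854 + 126 = 40816121/325854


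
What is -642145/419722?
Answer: -642145/419722 ≈ -1.5299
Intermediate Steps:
-642145/419722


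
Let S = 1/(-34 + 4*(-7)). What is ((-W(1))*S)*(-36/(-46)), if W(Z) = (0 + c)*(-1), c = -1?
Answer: 9/713 ≈ 0.012623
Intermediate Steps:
S = -1/62 (S = 1/(-34 - 28) = 1/(-62) = -1/62 ≈ -0.016129)
W(Z) = 1 (W(Z) = (0 - 1)*(-1) = -1*(-1) = 1)
((-W(1))*S)*(-36/(-46)) = (-1*1*(-1/62))*(-36/(-46)) = (-1*(-1/62))*(-36*(-1/46)) = (1/62)*(18/23) = 9/713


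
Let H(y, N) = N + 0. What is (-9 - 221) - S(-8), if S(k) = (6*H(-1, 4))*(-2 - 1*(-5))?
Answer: -302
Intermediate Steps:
H(y, N) = N
S(k) = 72 (S(k) = (6*4)*(-2 - 1*(-5)) = 24*(-2 + 5) = 24*3 = 72)
(-9 - 221) - S(-8) = (-9 - 221) - 1*72 = -230 - 72 = -302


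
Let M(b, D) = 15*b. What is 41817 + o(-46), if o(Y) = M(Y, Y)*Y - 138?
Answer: 73419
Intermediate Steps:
o(Y) = -138 + 15*Y**2 (o(Y) = (15*Y)*Y - 138 = 15*Y**2 - 138 = -138 + 15*Y**2)
41817 + o(-46) = 41817 + (-138 + 15*(-46)**2) = 41817 + (-138 + 15*2116) = 41817 + (-138 + 31740) = 41817 + 31602 = 73419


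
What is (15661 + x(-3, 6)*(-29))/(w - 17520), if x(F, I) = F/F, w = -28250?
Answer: -7816/22885 ≈ -0.34153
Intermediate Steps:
x(F, I) = 1
(15661 + x(-3, 6)*(-29))/(w - 17520) = (15661 + 1*(-29))/(-28250 - 17520) = (15661 - 29)/(-45770) = 15632*(-1/45770) = -7816/22885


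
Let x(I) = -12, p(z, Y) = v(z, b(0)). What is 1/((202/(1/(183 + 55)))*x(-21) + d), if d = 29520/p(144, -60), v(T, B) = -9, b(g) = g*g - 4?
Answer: -1/580192 ≈ -1.7236e-6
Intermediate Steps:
b(g) = -4 + g² (b(g) = g² - 4 = -4 + g²)
p(z, Y) = -9
d = -3280 (d = 29520/(-9) = 29520*(-⅑) = -3280)
1/((202/(1/(183 + 55)))*x(-21) + d) = 1/((202/(1/(183 + 55)))*(-12) - 3280) = 1/((202/(1/238))*(-12) - 3280) = 1/((202*238)*(-12) - 3280) = 1/(48076*(-12) - 3280) = 1/(-576912 - 3280) = 1/(-580192) = -1/580192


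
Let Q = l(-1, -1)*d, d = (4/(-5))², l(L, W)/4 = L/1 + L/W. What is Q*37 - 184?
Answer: -184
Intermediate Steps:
l(L, W) = 4*L + 4*L/W (l(L, W) = 4*(L/1 + L/W) = 4*(L*1 + L/W) = 4*(L + L/W) = 4*L + 4*L/W)
d = 16/25 (d = (4*(-⅕))² = (-⅘)² = 16/25 ≈ 0.64000)
Q = 0 (Q = (4*(-1)*(1 - 1)/(-1))*(16/25) = (4*(-1)*(-1)*0)*(16/25) = 0*(16/25) = 0)
Q*37 - 184 = 0*37 - 184 = 0 - 184 = -184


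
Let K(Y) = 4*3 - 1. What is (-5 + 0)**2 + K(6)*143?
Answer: 1598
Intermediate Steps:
K(Y) = 11 (K(Y) = 12 - 1 = 11)
(-5 + 0)**2 + K(6)*143 = (-5 + 0)**2 + 11*143 = (-5)**2 + 1573 = 25 + 1573 = 1598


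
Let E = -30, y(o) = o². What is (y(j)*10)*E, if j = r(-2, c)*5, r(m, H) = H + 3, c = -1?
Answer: -30000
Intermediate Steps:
r(m, H) = 3 + H
j = 10 (j = (3 - 1)*5 = 2*5 = 10)
(y(j)*10)*E = (10²*10)*(-30) = (100*10)*(-30) = 1000*(-30) = -30000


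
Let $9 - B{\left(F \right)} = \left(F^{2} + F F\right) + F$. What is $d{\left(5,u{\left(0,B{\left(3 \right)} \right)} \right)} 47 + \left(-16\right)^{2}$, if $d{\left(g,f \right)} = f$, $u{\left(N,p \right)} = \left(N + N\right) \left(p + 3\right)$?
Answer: $256$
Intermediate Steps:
$B{\left(F \right)} = 9 - F - 2 F^{2}$ ($B{\left(F \right)} = 9 - \left(\left(F^{2} + F F\right) + F\right) = 9 - \left(\left(F^{2} + F^{2}\right) + F\right) = 9 - \left(2 F^{2} + F\right) = 9 - \left(F + 2 F^{2}\right) = 9 - F - 2 F^{2}$)
$u{\left(N,p \right)} = 2 N \left(3 + p\right)$
$d{\left(5,u{\left(0,B{\left(3 \right)} \right)} \right)} 47 + \left(-16\right)^{2} = 2 \cdot 0 \left(3 - \left(-6 + 18\right)\right) 47 + \left(-16\right)^{2} = 2 \cdot 0 \left(3 - 12\right) 47 + 256 = 2 \cdot 0 \left(-9\right) 47 + 256 = 0 \cdot 47 + 256 = 0 + 256 = 256$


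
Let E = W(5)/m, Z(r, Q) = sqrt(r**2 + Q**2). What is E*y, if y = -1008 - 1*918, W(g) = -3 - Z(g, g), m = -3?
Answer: -1926 - 3210*sqrt(2) ≈ -6465.6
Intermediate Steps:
Z(r, Q) = sqrt(Q**2 + r**2)
W(g) = -3 - sqrt(2)*sqrt(g**2) (W(g) = -3 - sqrt(g**2 + g**2) = -3 - sqrt(2*g**2) = -3 - sqrt(2)*sqrt(g**2))
E = 1 + 5*sqrt(2)/3 (E = (-3 - sqrt(2)*sqrt(5**2))/(-3) = -(-3 - sqrt(2)*sqrt(25))/3 = -(-3 - 1*sqrt(2)*5)/3 = -(-3 - 5*sqrt(2))/3 = 1 + 5*sqrt(2)/3 ≈ 3.3570)
y = -1926 (y = -1008 - 918 = -1926)
E*y = (1 + 5*sqrt(2)/3)*(-1926) = -1926 - 3210*sqrt(2)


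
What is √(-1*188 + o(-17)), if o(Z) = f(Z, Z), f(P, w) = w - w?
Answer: 2*I*√47 ≈ 13.711*I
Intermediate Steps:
f(P, w) = 0
o(Z) = 0
√(-1*188 + o(-17)) = √(-1*188 + 0) = √(-188 + 0) = √(-188) = 2*I*√47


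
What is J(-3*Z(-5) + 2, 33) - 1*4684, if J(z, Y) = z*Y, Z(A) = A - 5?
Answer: -3628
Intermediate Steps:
Z(A) = -5 + A
J(z, Y) = Y*z
J(-3*Z(-5) + 2, 33) - 1*4684 = 33*(-3*(-5 - 5) + 2) - 1*4684 = 33*(-3*(-10) + 2) - 4684 = 33*(30 + 2) - 4684 = 33*32 - 4684 = 1056 - 4684 = -3628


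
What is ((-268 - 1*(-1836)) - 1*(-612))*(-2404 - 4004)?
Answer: -13969440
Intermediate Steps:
((-268 - 1*(-1836)) - 1*(-612))*(-2404 - 4004) = ((-268 + 1836) + 612)*(-6408) = (1568 + 612)*(-6408) = 2180*(-6408) = -13969440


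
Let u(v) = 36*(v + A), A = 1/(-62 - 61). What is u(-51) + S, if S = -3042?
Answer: -200010/41 ≈ -4878.3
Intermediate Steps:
A = -1/123 (A = 1/(-123) = -1/123 ≈ -0.0081301)
u(v) = -12/41 + 36*v (u(v) = 36*(v - 1/123) = 36*(-1/123 + v) = -12/41 + 36*v)
u(-51) + S = (-12/41 + 36*(-51)) - 3042 = (-12/41 - 1836) - 3042 = -75288/41 - 3042 = -200010/41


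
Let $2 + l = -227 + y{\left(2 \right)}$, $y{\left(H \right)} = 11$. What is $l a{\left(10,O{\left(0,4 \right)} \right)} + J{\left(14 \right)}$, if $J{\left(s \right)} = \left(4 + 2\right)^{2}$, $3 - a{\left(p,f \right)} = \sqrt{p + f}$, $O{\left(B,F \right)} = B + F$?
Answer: $-618 + 218 \sqrt{14} \approx 197.68$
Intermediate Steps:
$a{\left(p,f \right)} = 3 - \sqrt{f + p}$ ($a{\left(p,f \right)} = 3 - \sqrt{p + f} = 3 - \sqrt{f + p}$)
$J{\left(s \right)} = 36$ ($J{\left(s \right)} = 6^{2} = 36$)
$l = -218$ ($l = -2 + \left(-227 + 11\right) = -2 - 216 = -218$)
$l a{\left(10,O{\left(0,4 \right)} \right)} + J{\left(14 \right)} = - 218 \left(3 - \sqrt{\left(0 + 4\right) + 10}\right) + 36 = - 218 \left(3 - \sqrt{4 + 10}\right) + 36 = - 218 \left(3 - \sqrt{14}\right) + 36 = \left(-654 + 218 \sqrt{14}\right) + 36 = -618 + 218 \sqrt{14}$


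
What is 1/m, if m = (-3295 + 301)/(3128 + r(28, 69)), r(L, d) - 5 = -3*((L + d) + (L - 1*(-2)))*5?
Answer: -614/1497 ≈ -0.41015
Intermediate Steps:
r(L, d) = -25 - 30*L - 15*d (r(L, d) = 5 - 3*((L + d) + (L - 1*(-2)))*5 = 5 - 3*((L + d) + (L + 2))*5 = 5 - 3*((L + d) + (2 + L))*5 = 5 - 3*(2 + d + 2*L)*5 = 5 + (-6 - 6*L - 3*d)*5 = 5 + (-30 - 30*L - 15*d) = -25 - 30*L - 15*d)
m = -1497/614 (m = (-3295 + 301)/(3128 + (-25 - 30*28 - 15*69)) = -2994/(3128 + (-25 - 840 - 1035)) = -2994/(3128 - 1900) = -2994/1228 = -2994*1/1228 = -1497/614 ≈ -2.4381)
1/m = 1/(-1497/614) = -614/1497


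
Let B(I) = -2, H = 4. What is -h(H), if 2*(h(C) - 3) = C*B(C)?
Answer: 1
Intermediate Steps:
h(C) = 3 - C (h(C) = 3 + (C*(-2))/2 = 3 + (-2*C)/2 = 3 - C)
-h(H) = -(3 - 1*4) = -(3 - 4) = -1*(-1) = 1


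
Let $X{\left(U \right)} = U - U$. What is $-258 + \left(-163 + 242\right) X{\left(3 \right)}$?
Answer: $-258$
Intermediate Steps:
$X{\left(U \right)} = 0$
$-258 + \left(-163 + 242\right) X{\left(3 \right)} = -258 + \left(-163 + 242\right) 0 = -258 + 79 \cdot 0 = -258 + 0 = -258$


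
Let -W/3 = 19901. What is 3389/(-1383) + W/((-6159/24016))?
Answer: 660987403711/2839299 ≈ 2.3280e+5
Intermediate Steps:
W = -59703 (W = -3*19901 = -59703)
3389/(-1383) + W/((-6159/24016)) = 3389/(-1383) - 59703/((-6159/24016)) = 3389*(-1/1383) - 59703/((-6159*1/24016)) = -3389/1383 - 59703/(-6159/24016) = -3389/1383 - 59703*(-24016/6159) = -3389/1383 + 477942416/2053 = 660987403711/2839299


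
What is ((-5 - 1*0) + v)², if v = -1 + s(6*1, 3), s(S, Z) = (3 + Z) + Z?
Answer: 9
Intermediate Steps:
s(S, Z) = 3 + 2*Z
v = 8 (v = -1 + (3 + 2*3) = -1 + (3 + 6) = -1 + 9 = 8)
((-5 - 1*0) + v)² = ((-5 - 1*0) + 8)² = ((-5 + 0) + 8)² = (-5 + 8)² = 3² = 9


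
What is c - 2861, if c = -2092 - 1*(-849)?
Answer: -4104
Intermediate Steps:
c = -1243 (c = -2092 + 849 = -1243)
c - 2861 = -1243 - 2861 = -4104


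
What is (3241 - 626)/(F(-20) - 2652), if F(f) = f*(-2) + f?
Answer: -2615/2632 ≈ -0.99354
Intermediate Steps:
F(f) = -f (F(f) = -2*f + f = -f)
(3241 - 626)/(F(-20) - 2652) = (3241 - 626)/(-1*(-20) - 2652) = 2615/(20 - 2652) = 2615/(-2632) = 2615*(-1/2632) = -2615/2632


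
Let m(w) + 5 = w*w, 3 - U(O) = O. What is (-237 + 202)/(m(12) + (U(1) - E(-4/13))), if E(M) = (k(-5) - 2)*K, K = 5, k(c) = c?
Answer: -35/176 ≈ -0.19886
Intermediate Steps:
U(O) = 3 - O
E(M) = -35 (E(M) = (-5 - 2)*5 = -7*5 = -35)
m(w) = -5 + w**2 (m(w) = -5 + w*w = -5 + w**2)
(-237 + 202)/(m(12) + (U(1) - E(-4/13))) = (-237 + 202)/((-5 + 12**2) + ((3 - 1*1) - 1*(-35))) = -35/((-5 + 144) + ((3 - 1) + 35)) = -35/(139 + (2 + 35)) = -35/(139 + 37) = -35/176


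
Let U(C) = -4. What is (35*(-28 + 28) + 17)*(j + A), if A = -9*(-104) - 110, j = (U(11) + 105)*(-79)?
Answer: -121601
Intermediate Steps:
j = -7979 (j = (-4 + 105)*(-79) = 101*(-79) = -7979)
A = 826 (A = 936 - 110 = 826)
(35*(-28 + 28) + 17)*(j + A) = (35*(-28 + 28) + 17)*(-7979 + 826) = (35*0 + 17)*(-7153) = (0 + 17)*(-7153) = 17*(-7153) = -121601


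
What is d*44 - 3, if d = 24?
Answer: 1053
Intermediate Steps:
d*44 - 3 = 24*44 - 3 = 1056 - 3 = 1053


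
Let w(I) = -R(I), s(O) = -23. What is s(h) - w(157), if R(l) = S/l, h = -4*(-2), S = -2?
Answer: -3613/157 ≈ -23.013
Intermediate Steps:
h = 8
R(l) = -2/l
w(I) = 2/I (w(I) = -(-2)/I = 2/I)
s(h) - w(157) = -23 - 2/157 = -3613/157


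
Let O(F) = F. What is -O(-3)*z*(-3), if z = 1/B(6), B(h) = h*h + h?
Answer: -3/14 ≈ -0.21429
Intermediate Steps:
B(h) = h + h**2 (B(h) = h**2 + h = h + h**2)
z = 1/42 (z = 1/(6*(1 + 6)) = 1/(6*7) = 1/42 ≈ 0.023810)
-O(-3)*z*(-3) = -(-3*1/42)*(-3) = -(-1)*(-3)/14 = -1*3/14 = -3/14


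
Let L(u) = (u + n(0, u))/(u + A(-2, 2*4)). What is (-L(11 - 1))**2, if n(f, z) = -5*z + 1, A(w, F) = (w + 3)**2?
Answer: 1521/121 ≈ 12.570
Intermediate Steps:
A(w, F) = (3 + w)**2
n(f, z) = 1 - 5*z
L(u) = (1 - 4*u)/(1 + u) (L(u) = (u + (1 - 5*u))/(u + (3 - 2)**2) = (1 - 4*u)/(u + 1**2) = (1 - 4*u)/(u + 1) = (1 - 4*u)/(1 + u))
(-L(11 - 1))**2 = (-(1 - 4*(11 - 1))/(1 + (11 - 1)))**2 = (-(1 - 4*10)/(1 + 10))**2 = (-(1 - 40)/11)**2 = (-(-39)/11)**2 = (-1*(-39/11))**2 = (39/11)**2 = 1521/121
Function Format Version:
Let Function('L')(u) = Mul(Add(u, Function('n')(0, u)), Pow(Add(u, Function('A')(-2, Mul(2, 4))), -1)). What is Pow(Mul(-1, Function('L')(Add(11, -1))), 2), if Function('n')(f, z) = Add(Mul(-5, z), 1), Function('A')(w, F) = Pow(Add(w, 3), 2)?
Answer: Rational(1521, 121) ≈ 12.570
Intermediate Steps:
Function('A')(w, F) = Pow(Add(3, w), 2)
Function('n')(f, z) = Add(1, Mul(-5, z))
Function('L')(u) = Mul(Pow(Add(1, u), -1), Add(1, Mul(-4, u))) (Function('L')(u) = Mul(Add(u, Add(1, Mul(-5, u))), Pow(Add(u, Pow(Add(3, -2), 2)), -1)) = Mul(Add(1, Mul(-4, u)), Pow(Add(u, Pow(1, 2)), -1)) = Mul(Add(1, Mul(-4, u)), Pow(Add(u, 1), -1)) = Mul(Add(1, Mul(-4, u)), Pow(Add(1, u), -1)) = Mul(Pow(Add(1, u), -1), Add(1, Mul(-4, u))))
Pow(Mul(-1, Function('L')(Add(11, -1))), 2) = Pow(Mul(-1, Mul(Pow(Add(1, Add(11, -1)), -1), Add(1, Mul(-4, Add(11, -1))))), 2) = Pow(Mul(-1, Mul(Pow(Add(1, 10), -1), Add(1, Mul(-4, 10)))), 2) = Pow(Mul(-1, Mul(Pow(11, -1), Add(1, -40))), 2) = Pow(Mul(-1, Mul(Rational(1, 11), -39)), 2) = Pow(Mul(-1, Rational(-39, 11)), 2) = Pow(Rational(39, 11), 2) = Rational(1521, 121)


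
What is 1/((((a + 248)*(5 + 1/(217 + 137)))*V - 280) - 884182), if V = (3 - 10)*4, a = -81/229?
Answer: -40533/37255990780 ≈ -1.0880e-6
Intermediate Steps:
a = -81/229 (a = -81*1/229 = -81/229 ≈ -0.35371)
V = -28 (V = -7*4 = -28)
1/((((a + 248)*(5 + 1/(217 + 137)))*V - 280) - 884182) = 1/((((-81/229 + 248)*(5 + 1/(217 + 137)))*(-28) - 280) - 884182) = 1/(((56711*(5 + 1/354)/229)*(-28) - 280) - 884182) = 1/((((56711/229)*(1771/354))*(-28) - 280) - 884182) = 1/(((100435181/81066)*(-28) - 280) - 884182) = 1/((-1406092534/40533 - 280) - 884182) = 1/(-1417441774/40533 - 884182) = 1/(-37255990780/40533) = -40533/37255990780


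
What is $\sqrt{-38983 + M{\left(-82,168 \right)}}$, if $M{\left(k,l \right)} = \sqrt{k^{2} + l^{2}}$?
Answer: $\sqrt{-38983 + 2 \sqrt{8737}} \approx 196.97 i$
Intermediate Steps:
$\sqrt{-38983 + M{\left(-82,168 \right)}} = \sqrt{-38983 + \sqrt{\left(-82\right)^{2} + 168^{2}}} = \sqrt{-38983 + \sqrt{6724 + 28224}} = \sqrt{-38983 + \sqrt{34948}} = \sqrt{-38983 + 2 \sqrt{8737}}$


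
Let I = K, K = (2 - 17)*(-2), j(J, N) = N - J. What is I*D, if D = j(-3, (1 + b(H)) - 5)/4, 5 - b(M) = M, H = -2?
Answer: 45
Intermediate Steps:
b(M) = 5 - M
K = 30 (K = -15*(-2) = 30)
I = 30
D = 3/2 (D = (((1 + (5 - 1*(-2))) - 5) - 1*(-3))/4 = (((1 + (5 + 2)) - 5) + 3)*(¼) = (((1 + 7) - 5) + 3)*(¼) = ((8 - 5) + 3)*(¼) = (3 + 3)*(¼) = 6*(¼) = 3/2 ≈ 1.5000)
I*D = 30*(3/2) = 45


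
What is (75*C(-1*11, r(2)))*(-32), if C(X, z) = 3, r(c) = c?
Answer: -7200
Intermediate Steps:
(75*C(-1*11, r(2)))*(-32) = (75*3)*(-32) = 225*(-32) = -7200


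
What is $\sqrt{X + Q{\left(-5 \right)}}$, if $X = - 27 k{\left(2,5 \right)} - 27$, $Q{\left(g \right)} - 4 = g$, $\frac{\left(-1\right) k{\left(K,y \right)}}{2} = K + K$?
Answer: $2 \sqrt{47} \approx 13.711$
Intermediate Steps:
$k{\left(K,y \right)} = - 4 K$ ($k{\left(K,y \right)} = - 2 \left(K + K\right) = - 2 \cdot 2 K = - 4 K$)
$Q{\left(g \right)} = 4 + g$
$X = 189$ ($X = - 27 \left(\left(-4\right) 2\right) - 27 = \left(-27\right) \left(-8\right) - 27 = 216 - 27 = 189$)
$\sqrt{X + Q{\left(-5 \right)}} = \sqrt{189 + \left(4 - 5\right)} = \sqrt{189 - 1} = \sqrt{188} = 2 \sqrt{47}$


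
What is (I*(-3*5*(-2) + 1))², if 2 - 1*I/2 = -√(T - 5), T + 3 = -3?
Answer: -26908 + 15376*I*√11 ≈ -26908.0 + 50996.0*I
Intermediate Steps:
T = -6 (T = -3 - 3 = -6)
I = 4 + 2*I*√11 (I = 4 - (-2)*√(-6 - 5) = 4 - (-2)*√(-11) = 4 - (-2)*I*√11 = 4 + 2*I*√11 ≈ 4.0 + 6.6332*I)
(I*(-3*5*(-2) + 1))² = ((4 + 2*I*√11)*(-3*5*(-2) + 1))² = ((4 + 2*I*√11)*(-15*(-2) + 1))² = ((4 + 2*I*√11)*(30 + 1))² = ((4 + 2*I*√11)*31)² = (124 + 62*I*√11)²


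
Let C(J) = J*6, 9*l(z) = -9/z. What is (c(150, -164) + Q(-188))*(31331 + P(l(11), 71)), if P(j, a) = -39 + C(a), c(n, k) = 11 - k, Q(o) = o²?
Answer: 1126591642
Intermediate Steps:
l(z) = -1/z (l(z) = (-9/z)/9 = -1/z)
C(J) = 6*J
P(j, a) = -39 + 6*a
(c(150, -164) + Q(-188))*(31331 + P(l(11), 71)) = ((11 - 1*(-164)) + (-188)²)*(31331 + (-39 + 6*71)) = ((11 + 164) + 35344)*(31331 + (-39 + 426)) = (175 + 35344)*(31331 + 387) = 35519*31718 = 1126591642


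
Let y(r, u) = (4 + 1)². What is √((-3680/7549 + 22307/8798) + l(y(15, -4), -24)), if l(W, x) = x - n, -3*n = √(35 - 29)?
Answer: √(-871492690632686310 + 13233295814623212*√6)/199248306 ≈ 4.5973*I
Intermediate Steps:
n = -√6/3 (n = -√(35 - 29)/3 = -√6/3 ≈ -0.81650)
y(r, u) = 25 (y(r, u) = 5² = 25)
l(W, x) = x + √6/3 (l(W, x) = x - (-1)*√6/3 = x + √6/3)
√((-3680/7549 + 22307/8798) + l(y(15, -4), -24)) = √((-3680/7549 + 22307/8798) + (-24 + √6/3)) = √(136018903/66416102 + (-24 + √6/3)) = √(-1457967545/66416102 + √6/3)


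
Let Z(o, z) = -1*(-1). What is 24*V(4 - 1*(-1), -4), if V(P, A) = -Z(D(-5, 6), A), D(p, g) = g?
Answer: -24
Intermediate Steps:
Z(o, z) = 1
V(P, A) = -1 (V(P, A) = -1*1 = -1)
24*V(4 - 1*(-1), -4) = 24*(-1) = -24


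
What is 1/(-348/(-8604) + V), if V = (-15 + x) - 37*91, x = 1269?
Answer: -717/1514992 ≈ -0.00047327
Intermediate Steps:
V = -2113 (V = (-15 + 1269) - 37*91 = 1254 - 3367 = -2113)
1/(-348/(-8604) + V) = 1/(-348/(-8604) - 2113) = 1/(-348*(-1/8604) - 2113) = 1/(29/717 - 2113) = 1/(-1514992/717) = -717/1514992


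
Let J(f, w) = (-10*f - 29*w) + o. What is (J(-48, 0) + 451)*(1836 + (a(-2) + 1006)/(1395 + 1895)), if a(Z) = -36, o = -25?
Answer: 547351746/329 ≈ 1.6637e+6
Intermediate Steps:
J(f, w) = -25 - 29*w - 10*f (J(f, w) = (-10*f - 29*w) - 25 = (-29*w - 10*f) - 25 = -25 - 29*w - 10*f)
(J(-48, 0) + 451)*(1836 + (a(-2) + 1006)/(1395 + 1895)) = ((-25 - 29*0 - 10*(-48)) + 451)*(1836 + (-36 + 1006)/(1395 + 1895)) = ((-25 + 0 + 480) + 451)*(1836 + 970/3290) = (455 + 451)*(1836 + 970*(1/3290)) = 906*(1836 + 97/329) = 906*(604141/329) = 547351746/329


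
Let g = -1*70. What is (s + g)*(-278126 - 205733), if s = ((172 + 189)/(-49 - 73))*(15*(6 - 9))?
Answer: -3728133595/122 ≈ -3.0558e+7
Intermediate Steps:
g = -70
s = 16245/122 (s = (361/(-122))*(15*(-3)) = (361*(-1/122))*(-45) = -361/122*(-45) = 16245/122 ≈ 133.16)
(s + g)*(-278126 - 205733) = (16245/122 - 70)*(-278126 - 205733) = (7705/122)*(-483859) = -3728133595/122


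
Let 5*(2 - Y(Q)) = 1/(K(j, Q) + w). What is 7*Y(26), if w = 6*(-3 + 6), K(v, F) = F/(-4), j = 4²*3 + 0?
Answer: 1596/115 ≈ 13.878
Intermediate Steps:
j = 48 (j = 16*3 + 0 = 48 + 0 = 48)
K(v, F) = -F/4 (K(v, F) = F*(-¼) = -F/4)
w = 18 (w = 6*3 = 18)
Y(Q) = 2 - 1/(5*(18 - Q/4)) (Y(Q) = 2 - 1/(5*(-Q/4 + 18)) = 2 - 1/(5*(18 - Q/4)))
7*Y(26) = 7*(2*(-358 + 5*26)/(5*(-72 + 26))) = 7*((⅖)*(-358 + 130)/(-46)) = 7*((⅖)*(-1/46)*(-228)) = 7*(228/115) = 1596/115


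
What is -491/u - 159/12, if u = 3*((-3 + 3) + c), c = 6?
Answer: -1459/36 ≈ -40.528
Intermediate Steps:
u = 18 (u = 3*((-3 + 3) + 6) = 3*(0 + 6) = 3*6 = 18)
-491/u - 159/12 = -491/18 - 159/12 = -491*1/18 - 159*1/12 = -491/18 - 53/4 = -1459/36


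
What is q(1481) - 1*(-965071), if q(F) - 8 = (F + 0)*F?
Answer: 3158440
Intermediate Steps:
q(F) = 8 + F² (q(F) = 8 + (F + 0)*F = 8 + F*F = 8 + F²)
q(1481) - 1*(-965071) = (8 + 1481²) - 1*(-965071) = (8 + 2193361) + 965071 = 2193369 + 965071 = 3158440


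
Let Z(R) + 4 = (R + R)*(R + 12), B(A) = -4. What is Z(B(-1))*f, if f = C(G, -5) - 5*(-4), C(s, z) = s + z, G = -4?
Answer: -748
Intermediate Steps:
Z(R) = -4 + 2*R*(12 + R) (Z(R) = -4 + (R + R)*(R + 12) = -4 + (2*R)*(12 + R) = -4 + 2*R*(12 + R))
f = 11 (f = (-4 - 5) - 5*(-4) = -9 + 20 = 11)
Z(B(-1))*f = (-4 + 2*(-4)² + 24*(-4))*11 = (-4 + 2*16 - 96)*11 = (-4 + 32 - 96)*11 = -68*11 = -748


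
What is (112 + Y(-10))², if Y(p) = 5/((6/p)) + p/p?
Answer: 98596/9 ≈ 10955.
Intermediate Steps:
Y(p) = 1 + 5*p/6 (Y(p) = 5*(p/6) + 1 = 5*p/6 + 1 = 1 + 5*p/6)
(112 + Y(-10))² = (112 + (1 + (⅚)*(-10)))² = (112 + (1 - 25/3))² = (112 - 22/3)² = (314/3)² = 98596/9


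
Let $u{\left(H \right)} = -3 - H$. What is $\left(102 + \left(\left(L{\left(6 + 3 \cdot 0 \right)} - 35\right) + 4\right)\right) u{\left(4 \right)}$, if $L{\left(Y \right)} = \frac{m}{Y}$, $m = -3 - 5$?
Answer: $- \frac{1463}{3} \approx -487.67$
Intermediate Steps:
$m = -8$ ($m = -3 - 5 = -8$)
$L{\left(Y \right)} = - \frac{8}{Y}$
$\left(102 + \left(\left(L{\left(6 + 3 \cdot 0 \right)} - 35\right) + 4\right)\right) u{\left(4 \right)} = \left(102 - \left(31 + \frac{8}{6 + 3 \cdot 0}\right)\right) \left(-3 - 4\right) = \left(102 - \left(31 + \frac{8}{6 + 0}\right)\right) \left(-3 - 4\right) = \left(102 + \left(\left(- \frac{8}{6} - 35\right) + 4\right)\right) \left(-7\right) = \left(102 + \left(\left(\left(-8\right) \frac{1}{6} - 35\right) + 4\right)\right) \left(-7\right) = \left(102 + \left(\left(- \frac{4}{3} - 35\right) + 4\right)\right) \left(-7\right) = \left(102 + \left(- \frac{109}{3} + 4\right)\right) \left(-7\right) = \left(102 - \frac{97}{3}\right) \left(-7\right) = \frac{209}{3} \left(-7\right) = - \frac{1463}{3}$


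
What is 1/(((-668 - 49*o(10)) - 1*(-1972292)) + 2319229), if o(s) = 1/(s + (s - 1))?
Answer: 19/81526158 ≈ 2.3305e-7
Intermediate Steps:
o(s) = 1/(-1 + 2*s) (o(s) = 1/(s + (-1 + s)) = 1/(-1 + 2*s))
1/(((-668 - 49*o(10)) - 1*(-1972292)) + 2319229) = 1/(((-668 - 49/(-1 + 2*10)) - 1*(-1972292)) + 2319229) = 1/(((-668 - 49/(-1 + 20)) + 1972292) + 2319229) = 1/(((-668 - 49/19) + 1972292) + 2319229) = 1/((-12741/19 + 1972292) + 2319229) = 1/(37460807/19 + 2319229) = 1/(81526158/19) = 19/81526158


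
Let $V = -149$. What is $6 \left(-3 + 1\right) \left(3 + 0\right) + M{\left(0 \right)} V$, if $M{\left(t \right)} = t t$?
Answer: $-36$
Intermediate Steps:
$M{\left(t \right)} = t^{2}$
$6 \left(-3 + 1\right) \left(3 + 0\right) + M{\left(0 \right)} V = 6 \left(-3 + 1\right) \left(3 + 0\right) + 0^{2} \left(-149\right) = 6 \left(-2\right) 3 + 0 \left(-149\right) = \left(-12\right) 3 + 0 = -36 + 0 = -36$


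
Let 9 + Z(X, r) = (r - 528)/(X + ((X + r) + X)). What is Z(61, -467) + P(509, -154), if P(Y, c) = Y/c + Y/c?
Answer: -264753/21868 ≈ -12.107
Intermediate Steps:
P(Y, c) = 2*Y/c
Z(X, r) = -9 + (-528 + r)/(r + 3*X) (Z(X, r) = -9 + (r - 528)/(X + ((X + r) + X)) = -9 + (-528 + r)/(X + (r + 2*X)) = -9 + (-528 + r)/(r + 3*X))
Z(61, -467) + P(509, -154) = (-528 - 27*61 - 8*(-467))/(-467 + 3*61) + 2*509/(-154) = (-528 - 1647 + 3736)/(-467 + 183) + 2*509*(-1/154) = 1561/(-284) - 509/77 = -1/284*1561 - 509/77 = -1561/284 - 509/77 = -264753/21868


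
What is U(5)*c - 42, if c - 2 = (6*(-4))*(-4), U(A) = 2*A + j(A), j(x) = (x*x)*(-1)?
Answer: -1512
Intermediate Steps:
j(x) = -x² (j(x) = x²*(-1) = -x²)
U(A) = -A² + 2*A (U(A) = 2*A - A² = -A² + 2*A)
c = 98 (c = 2 + (6*(-4))*(-4) = 2 - 24*(-4) = 2 + 96 = 98)
U(5)*c - 42 = (5*(2 - 1*5))*98 - 42 = (5*(2 - 5))*98 - 42 = (5*(-3))*98 - 42 = -15*98 - 42 = -1470 - 42 = -1512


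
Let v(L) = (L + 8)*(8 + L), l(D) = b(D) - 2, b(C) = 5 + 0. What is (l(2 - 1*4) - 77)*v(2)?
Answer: -7400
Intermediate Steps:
b(C) = 5
l(D) = 3 (l(D) = 5 - 2 = 3)
v(L) = (8 + L)² (v(L) = (8 + L)*(8 + L) = (8 + L)²)
(l(2 - 1*4) - 77)*v(2) = (3 - 77)*(8 + 2)² = -74*10² = -74*100 = -7400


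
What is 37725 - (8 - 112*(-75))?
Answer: 29317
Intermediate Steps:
37725 - (8 - 112*(-75)) = 37725 - (8 + 8400) = 37725 - 1*8408 = 37725 - 8408 = 29317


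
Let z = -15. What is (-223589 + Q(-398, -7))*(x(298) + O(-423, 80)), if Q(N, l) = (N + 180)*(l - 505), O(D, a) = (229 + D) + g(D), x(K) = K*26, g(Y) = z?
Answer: -844164447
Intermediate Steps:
g(Y) = -15
x(K) = 26*K
O(D, a) = 214 + D (O(D, a) = (229 + D) - 15 = 214 + D)
Q(N, l) = (-505 + l)*(180 + N) (Q(N, l) = (180 + N)*(-505 + l) = (-505 + l)*(180 + N))
(-223589 + Q(-398, -7))*(x(298) + O(-423, 80)) = (-223589 + (-90900 - 505*(-398) + 180*(-7) - 398*(-7)))*(26*298 + (214 - 423)) = (-223589 + (-90900 + 200990 - 1260 + 2786))*(7748 - 209) = (-223589 + 111616)*7539 = -111973*7539 = -844164447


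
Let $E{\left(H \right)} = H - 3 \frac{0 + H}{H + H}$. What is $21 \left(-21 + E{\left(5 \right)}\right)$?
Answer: $- \frac{735}{2} \approx -367.5$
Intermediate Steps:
$E{\left(H \right)} = - \frac{3}{2} + H$ ($E{\left(H \right)} = H - 3 \frac{H}{2 H} = H - 3 H \frac{1}{2 H} = H - \frac{3}{2} = - \frac{3}{2} + H$)
$21 \left(-21 + E{\left(5 \right)}\right) = 21 \left(-21 + \left(- \frac{3}{2} + 5\right)\right) = 21 \left(-21 + \frac{7}{2}\right) = 21 \left(- \frac{35}{2}\right) = - \frac{735}{2}$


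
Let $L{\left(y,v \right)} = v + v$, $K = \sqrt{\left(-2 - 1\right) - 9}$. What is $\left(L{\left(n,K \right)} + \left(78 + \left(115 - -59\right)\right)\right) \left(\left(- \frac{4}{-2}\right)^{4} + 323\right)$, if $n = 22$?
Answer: $85428 + 1356 i \sqrt{3} \approx 85428.0 + 2348.7 i$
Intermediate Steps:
$K = 2 i \sqrt{3}$ ($K = \sqrt{-3 - 9} = \sqrt{-12} = 2 i \sqrt{3} \approx 3.4641 i$)
$L{\left(y,v \right)} = 2 v$
$\left(L{\left(n,K \right)} + \left(78 + \left(115 - -59\right)\right)\right) \left(\left(- \frac{4}{-2}\right)^{4} + 323\right) = \left(2 \cdot 2 i \sqrt{3} + \left(78 + \left(115 - -59\right)\right)\right) \left(\left(- \frac{4}{-2}\right)^{4} + 323\right) = \left(4 i \sqrt{3} + \left(78 + \left(115 + 59\right)\right)\right) \left(\left(\left(-4\right) \left(- \frac{1}{2}\right)\right)^{4} + 323\right) = \left(4 i \sqrt{3} + \left(78 + 174\right)\right) \left(2^{4} + 323\right) = \left(4 i \sqrt{3} + 252\right) \left(16 + 323\right) = \left(252 + 4 i \sqrt{3}\right) 339 = 85428 + 1356 i \sqrt{3}$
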